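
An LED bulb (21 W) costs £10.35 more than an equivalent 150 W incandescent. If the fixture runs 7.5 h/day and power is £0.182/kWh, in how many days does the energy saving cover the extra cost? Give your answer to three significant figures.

Power saved = 150 − 21 = 129 W
Daily energy saved = 129 W × 7.5 h = 967.5 Wh = 0.9675 kWh
Daily savings = 0.9675 × £0.182 = £0.1761
Payback = £10.35 / £0.1761 per day = 58.78 days

58.8 days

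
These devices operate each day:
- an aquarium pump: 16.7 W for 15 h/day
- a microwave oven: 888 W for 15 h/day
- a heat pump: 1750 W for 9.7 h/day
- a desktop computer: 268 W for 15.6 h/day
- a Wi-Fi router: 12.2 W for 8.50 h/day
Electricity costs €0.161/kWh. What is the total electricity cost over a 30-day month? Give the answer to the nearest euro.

€168

aquarium pump: 16.7 W × 15 h × 30 d = 7,515 Wh = 7.515 kWh
microwave oven: 888 W × 15 h × 30 d = 399,600 Wh = 399.6 kWh
heat pump: 1750 W × 9.7 h × 30 d = 509,250 Wh = 509.2 kWh
desktop computer: 268 W × 15.6 h × 30 d = 125,424 Wh = 125.4 kWh
Wi-Fi router: 12.2 W × 8.50 h × 30 d = 3,111 Wh = 3.111 kWh
Total energy = 7.515 + 399.6 + 509.2 + 125.4 + 3.111 = 1,045 kWh
Cost = 1,045 kWh × €0.161 = €168.23 ≈ €168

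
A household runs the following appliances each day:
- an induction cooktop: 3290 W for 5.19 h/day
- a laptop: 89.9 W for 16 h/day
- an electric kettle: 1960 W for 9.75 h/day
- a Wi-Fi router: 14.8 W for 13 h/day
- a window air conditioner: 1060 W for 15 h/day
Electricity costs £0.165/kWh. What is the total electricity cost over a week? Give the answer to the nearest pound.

induction cooktop: 3290 W × 5.19 h × 7 d = 119,526 Wh = 119.5 kWh
laptop: 89.9 W × 16 h × 7 d = 10,069 Wh = 10.07 kWh
electric kettle: 1960 W × 9.75 h × 7 d = 133,770 Wh = 133.8 kWh
Wi-Fi router: 14.8 W × 13 h × 7 d = 1,347 Wh = 1.347 kWh
window air conditioner: 1060 W × 15 h × 7 d = 111,300 Wh = 111.3 kWh
Total energy = 119.5 + 10.07 + 133.8 + 1.347 + 111.3 = 376 kWh
Cost = 376 kWh × £0.165 = £62.04 ≈ £62

£62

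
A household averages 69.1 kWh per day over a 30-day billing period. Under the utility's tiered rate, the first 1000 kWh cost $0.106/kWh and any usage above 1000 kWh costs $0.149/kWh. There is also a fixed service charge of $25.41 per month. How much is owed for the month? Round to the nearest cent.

Usage = 69.1 kWh/day × 30 days = 2073 kWh
First 1000 kWh × $0.106 = $106.00
Remaining 1073 kWh × $0.149 = $159.88
Energy charge = $265.88; + service $25.41 = $291.29

$291.29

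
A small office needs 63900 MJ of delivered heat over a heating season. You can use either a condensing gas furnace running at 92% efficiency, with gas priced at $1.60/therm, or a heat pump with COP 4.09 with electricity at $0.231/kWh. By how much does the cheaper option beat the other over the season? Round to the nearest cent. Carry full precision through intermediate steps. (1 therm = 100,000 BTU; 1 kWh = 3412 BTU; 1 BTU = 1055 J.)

$50.77

Heat load = 63900 MJ = 63,900,000,000 J / 1055 = 60,568,720 BTU
Gas: input = 60,568,720 / 0.92 = 65,835,566 BTU = 658.4 therm → 658.4 × $1.60 = $1,053.37
Heat pump: 60,568,720 BTU / 3412 = 17,750 kWh heat; / 4.09 = 4,340 kWh in → × $0.231 = $1,002.60
Difference = |$1,053.37 − $1,002.60| = $50.77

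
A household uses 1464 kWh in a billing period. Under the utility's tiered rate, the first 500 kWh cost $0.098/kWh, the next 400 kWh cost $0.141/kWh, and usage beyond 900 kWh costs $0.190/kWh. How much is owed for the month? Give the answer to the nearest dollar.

$213

First 500 kWh × $0.098 = $49.00
Next 400 kWh × $0.141 = $56.40
Remaining 564 kWh × $0.190 = $107.16
Total = $212.56 ≈ $213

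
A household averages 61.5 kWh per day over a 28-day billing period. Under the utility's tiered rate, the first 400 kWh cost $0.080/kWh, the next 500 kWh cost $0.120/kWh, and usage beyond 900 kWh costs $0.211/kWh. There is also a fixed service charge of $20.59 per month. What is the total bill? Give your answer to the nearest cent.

$286.03

Usage = 61.5 kWh/day × 28 days = 1722 kWh
First 400 kWh × $0.080 = $32.00
Next 500 kWh × $0.120 = $60.00
Remaining 822 kWh × $0.211 = $173.44
Energy charge = $265.44; + service $20.59 = $286.03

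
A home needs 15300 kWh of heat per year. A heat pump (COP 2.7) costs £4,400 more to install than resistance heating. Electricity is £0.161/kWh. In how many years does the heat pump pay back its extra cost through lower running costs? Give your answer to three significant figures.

2.84 years

Resistance: 15300 kWh × £0.161 = £2,463.30/yr
Heat pump: 15300 / 2.7 = 5667 kWh in → × £0.161 = £912.33/yr
Annual savings = £1,550.97
Payback = £4,400 / £1,550.97 = 2.84 years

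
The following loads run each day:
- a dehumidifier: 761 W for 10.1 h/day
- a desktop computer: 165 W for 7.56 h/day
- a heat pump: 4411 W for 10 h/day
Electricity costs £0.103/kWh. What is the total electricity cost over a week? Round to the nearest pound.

£38

dehumidifier: 761 W × 10.1 h × 7 d = 53,803 Wh = 53.8 kWh
desktop computer: 165 W × 7.56 h × 7 d = 8,732 Wh = 8.732 kWh
heat pump: 4411 W × 10 h × 7 d = 308,770 Wh = 308.8 kWh
Total energy = 53.8 + 8.732 + 308.8 = 371.3 kWh
Cost = 371.3 kWh × £0.103 = £38.24 ≈ £38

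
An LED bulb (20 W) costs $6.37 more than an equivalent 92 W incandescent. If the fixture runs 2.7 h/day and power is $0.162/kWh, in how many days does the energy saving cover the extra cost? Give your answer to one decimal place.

Power saved = 92 − 20 = 72 W
Daily energy saved = 72 W × 2.7 h = 194.4 Wh = 0.1944 kWh
Daily savings = 0.1944 × $0.162 = $0.0315
Payback = $6.37 / $0.0315 per day = 202.3 days

202.3 days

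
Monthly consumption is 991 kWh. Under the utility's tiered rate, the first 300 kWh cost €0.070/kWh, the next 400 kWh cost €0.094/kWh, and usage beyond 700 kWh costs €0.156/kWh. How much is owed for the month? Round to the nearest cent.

First 300 kWh × €0.070 = €21.00
Next 400 kWh × €0.094 = €37.60
Remaining 291 kWh × €0.156 = €45.40
Total = €104.00

€104.00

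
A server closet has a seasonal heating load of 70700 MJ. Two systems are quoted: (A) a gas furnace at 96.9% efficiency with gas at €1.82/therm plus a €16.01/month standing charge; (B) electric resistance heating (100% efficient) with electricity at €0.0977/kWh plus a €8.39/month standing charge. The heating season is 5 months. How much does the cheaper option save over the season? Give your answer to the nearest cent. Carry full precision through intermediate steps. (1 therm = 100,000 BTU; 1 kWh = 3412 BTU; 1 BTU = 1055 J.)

€622.12

Heat load = 70700 MJ = 70,700,000,000 J / 1055 = 67,014,218 BTU
Gas: input = 67,014,218 / 0.969 = 69,158,120 BTU = 691.6 therm → 691.6 × €1.82 = €1,258.68; + 5 × €16.01 standing = €1,338.73
Electric: 67,014,218 BTU / 3412 = 19,640 kWh → × €0.0977 = €1,918.90; + 5 × €8.39 standing = €1,960.85
Difference = |€1,338.73 − €1,960.85| = €622.12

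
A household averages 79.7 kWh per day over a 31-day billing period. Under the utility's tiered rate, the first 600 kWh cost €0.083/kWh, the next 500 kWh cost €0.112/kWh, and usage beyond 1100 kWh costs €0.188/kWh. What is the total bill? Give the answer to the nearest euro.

€363

Usage = 79.7 kWh/day × 31 days = 2470.7 kWh
First 600 kWh × €0.083 = €49.80
Next 500 kWh × €0.112 = €56.00
Remaining 1370.7 kWh × €0.188 = €257.69
Total = €363.49 ≈ €363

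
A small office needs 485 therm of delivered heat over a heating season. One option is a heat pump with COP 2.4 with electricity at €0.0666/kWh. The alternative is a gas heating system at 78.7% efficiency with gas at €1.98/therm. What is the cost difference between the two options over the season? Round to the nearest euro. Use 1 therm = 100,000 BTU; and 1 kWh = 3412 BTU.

€826

Heat load = 485 therm × 100,000 = 48,500,000 BTU
Gas: input = 48,500,000 / 0.787 = 61,626,429 BTU = 616.3 therm → 616.3 × €1.98 = €1,220.20
Heat pump: 48,500,000 BTU / 3412 = 14,210 kWh heat; / 2.4 = 5,923 kWh in → × €0.0666 = €394.45
Difference = |€1,220.20 − €394.45| = €825.75 ≈ €826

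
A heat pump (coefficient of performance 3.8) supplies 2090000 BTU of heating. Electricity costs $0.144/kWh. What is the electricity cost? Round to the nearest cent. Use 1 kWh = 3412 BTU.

Heat delivered = 2,090,000 BTU / 3412 = 612.5 kWh
Electrical input = 612.5 kWh / 3.8 = 161.2 kWh
Cost = 161.2 × $0.144/kWh = $23.21

$23.21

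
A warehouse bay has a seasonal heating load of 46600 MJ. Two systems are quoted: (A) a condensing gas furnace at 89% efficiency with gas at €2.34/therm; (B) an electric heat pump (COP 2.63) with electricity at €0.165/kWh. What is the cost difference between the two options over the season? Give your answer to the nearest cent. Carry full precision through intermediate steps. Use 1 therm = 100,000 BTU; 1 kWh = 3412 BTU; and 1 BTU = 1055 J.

Heat load = 46600 MJ = 46,600,000,000 J / 1055 = 44,170,616 BTU
Gas: input = 44,170,616 / 0.89 = 49,629,906 BTU = 496.3 therm → 496.3 × €2.34 = €1,161.34
Heat pump: 44,170,616 BTU / 3412 = 12,950 kWh heat; / 2.63 = 4,922 kWh in → × €0.165 = €812.18
Difference = |€1,161.34 − €812.18| = €349.16

€349.16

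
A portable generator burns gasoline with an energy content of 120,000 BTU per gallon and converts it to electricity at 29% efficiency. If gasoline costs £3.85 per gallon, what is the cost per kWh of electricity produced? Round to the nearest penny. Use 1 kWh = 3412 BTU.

£0.38

Electrical output per gallon = 120,000 BTU × 0.29 / 3412 BTU/kWh = 10.2 kWh
Cost per kWh = £3.85 / 10.2 kWh = £0.377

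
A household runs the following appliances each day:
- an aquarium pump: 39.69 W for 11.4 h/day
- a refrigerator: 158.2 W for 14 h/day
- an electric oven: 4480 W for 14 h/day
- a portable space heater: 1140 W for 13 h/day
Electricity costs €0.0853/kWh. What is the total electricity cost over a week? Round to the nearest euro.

€48

aquarium pump: 39.69 W × 11.4 h × 7 d = 3,167 Wh = 3.167 kWh
refrigerator: 158.2 W × 14 h × 7 d = 15,504 Wh = 15.5 kWh
electric oven: 4480 W × 14 h × 7 d = 439,040 Wh = 439 kWh
portable space heater: 1140 W × 13 h × 7 d = 103,740 Wh = 103.7 kWh
Total energy = 3.167 + 15.5 + 439 + 103.7 = 561.5 kWh
Cost = 561.5 kWh × €0.0853 = €47.89 ≈ €48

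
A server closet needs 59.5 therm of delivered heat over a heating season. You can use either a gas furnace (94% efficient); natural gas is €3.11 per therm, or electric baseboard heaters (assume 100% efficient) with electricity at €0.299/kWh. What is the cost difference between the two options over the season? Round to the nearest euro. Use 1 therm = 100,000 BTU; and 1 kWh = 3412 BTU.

Heat load = 59.5 therm × 100,000 = 5,950,000 BTU
Gas: input = 5,950,000 / 0.94 = 6,329,787 BTU = 63.3 therm → 63.3 × €3.11 = €196.86
Electric: 5,950,000 BTU / 3412 = 1,744 kWh → × €0.299 = €521.41
Difference = |€196.86 − €521.41| = €324.55 ≈ €325

€325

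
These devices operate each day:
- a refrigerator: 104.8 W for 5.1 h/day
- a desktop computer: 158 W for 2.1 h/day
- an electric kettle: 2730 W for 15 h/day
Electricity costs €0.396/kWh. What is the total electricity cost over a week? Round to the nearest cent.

refrigerator: 104.8 W × 5.1 h × 7 d = 3,741 Wh = 3.741 kWh
desktop computer: 158 W × 2.1 h × 7 d = 2,323 Wh = 2.323 kWh
electric kettle: 2730 W × 15 h × 7 d = 286,650 Wh = 286.6 kWh
Total energy = 3.741 + 2.323 + 286.6 = 292.7 kWh
Cost = 292.7 kWh × €0.396 = €115.91

€115.91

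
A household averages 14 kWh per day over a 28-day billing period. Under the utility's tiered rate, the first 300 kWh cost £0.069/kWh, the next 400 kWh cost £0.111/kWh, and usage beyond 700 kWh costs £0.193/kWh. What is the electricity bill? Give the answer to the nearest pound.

£31

Usage = 14 kWh/day × 28 days = 392 kWh
First 300 kWh × £0.069 = £20.70
Next 92 kWh × £0.111 = £10.21
Remaining tier: 0 kWh (not reached)
Total = £30.91 ≈ £31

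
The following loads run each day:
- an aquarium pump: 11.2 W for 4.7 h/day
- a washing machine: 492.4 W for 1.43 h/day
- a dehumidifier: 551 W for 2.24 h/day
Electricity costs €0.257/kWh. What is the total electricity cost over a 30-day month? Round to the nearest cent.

aquarium pump: 11.2 W × 4.7 h × 30 d = 1,579 Wh = 1.579 kWh
washing machine: 492.4 W × 1.43 h × 30 d = 21,124 Wh = 21.12 kWh
dehumidifier: 551 W × 2.24 h × 30 d = 37,027 Wh = 37.03 kWh
Total energy = 1.579 + 21.12 + 37.03 = 59.73 kWh
Cost = 59.73 kWh × €0.257 = €15.35

€15.35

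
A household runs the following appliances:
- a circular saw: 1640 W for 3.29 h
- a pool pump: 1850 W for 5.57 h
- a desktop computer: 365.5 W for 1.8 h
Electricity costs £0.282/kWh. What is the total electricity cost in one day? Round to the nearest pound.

circular saw: 1640 W × 3.29 h = 5,396 Wh = 5.396 kWh
pool pump: 1850 W × 5.57 h = 10,304 Wh = 10.3 kWh
desktop computer: 365.5 W × 1.8 h = 658 Wh = 0.6579 kWh
Total energy = 5.396 + 10.3 + 0.6579 = 16.36 kWh
Cost = 16.36 kWh × £0.282 = £4.61 ≈ £5

£5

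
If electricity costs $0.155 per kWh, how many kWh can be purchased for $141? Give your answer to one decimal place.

909.7 kWh

$141 / $0.155 per kWh = 909.7 kWh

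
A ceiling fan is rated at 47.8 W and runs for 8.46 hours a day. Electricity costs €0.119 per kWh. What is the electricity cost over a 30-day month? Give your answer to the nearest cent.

Energy = 47.8 W × 8.46 h/day × 30 days = 12,132 Wh = 12.13 kWh
Cost = 12.13 kWh × €0.119/kWh = €1.44

€1.44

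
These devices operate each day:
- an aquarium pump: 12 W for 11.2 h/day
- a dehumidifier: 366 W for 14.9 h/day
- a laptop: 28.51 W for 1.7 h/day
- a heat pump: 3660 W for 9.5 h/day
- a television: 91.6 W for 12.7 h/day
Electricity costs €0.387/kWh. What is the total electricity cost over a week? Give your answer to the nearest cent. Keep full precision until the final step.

€112.61

aquarium pump: 12 W × 11.2 h × 7 d = 941 Wh = 0.9408 kWh
dehumidifier: 366 W × 14.9 h × 7 d = 38,174 Wh = 38.17 kWh
laptop: 28.51 W × 1.7 h × 7 d = 339 Wh = 0.3393 kWh
heat pump: 3660 W × 9.5 h × 7 d = 243,390 Wh = 243.4 kWh
television: 91.6 W × 12.7 h × 7 d = 8,143 Wh = 8.143 kWh
Total energy = 0.9408 + 38.17 + 0.3393 + 243.4 + 8.143 = 291 kWh
Cost = 291 kWh × €0.387 = €112.61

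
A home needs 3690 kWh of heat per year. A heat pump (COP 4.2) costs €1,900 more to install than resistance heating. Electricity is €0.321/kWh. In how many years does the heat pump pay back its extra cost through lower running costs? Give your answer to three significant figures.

Resistance: 3690 kWh × €0.321 = €1,184.49/yr
Heat pump: 3690 / 4.2 = 878.6 kWh in → × €0.321 = €282.02/yr
Annual savings = €902.47
Payback = €1,900 / €902.47 = 2.11 years

2.11 years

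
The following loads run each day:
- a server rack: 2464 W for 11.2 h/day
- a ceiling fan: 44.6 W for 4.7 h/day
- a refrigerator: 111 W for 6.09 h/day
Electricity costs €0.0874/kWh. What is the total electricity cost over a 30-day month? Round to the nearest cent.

€74.68

server rack: 2464 W × 11.2 h × 30 d = 827,904 Wh = 827.9 kWh
ceiling fan: 44.6 W × 4.7 h × 30 d = 6,289 Wh = 6.289 kWh
refrigerator: 111 W × 6.09 h × 30 d = 20,280 Wh = 20.28 kWh
Total energy = 827.9 + 6.289 + 20.28 = 854.5 kWh
Cost = 854.5 kWh × €0.0874 = €74.68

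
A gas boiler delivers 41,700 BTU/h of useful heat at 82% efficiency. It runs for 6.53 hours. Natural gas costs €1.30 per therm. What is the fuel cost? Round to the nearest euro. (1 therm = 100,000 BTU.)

Heat delivered = 41,700 BTU/h × 6.53 h = 272,301 BTU
Gas input = 272,301 / 0.82 = 332,074 BTU
= 332,074 / 100,000 = 3.321 therm
Cost = 3.321 × €1.30/therm = €4.32 ≈ €4

€4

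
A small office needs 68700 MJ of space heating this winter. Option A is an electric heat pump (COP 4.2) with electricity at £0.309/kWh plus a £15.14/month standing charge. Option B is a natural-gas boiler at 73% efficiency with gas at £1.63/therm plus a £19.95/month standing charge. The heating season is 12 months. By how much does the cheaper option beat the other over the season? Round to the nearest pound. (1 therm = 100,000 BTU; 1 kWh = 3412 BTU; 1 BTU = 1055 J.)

Heat load = 68700 MJ = 68,700,000,000 J / 1055 = 65,118,483 BTU
Gas: input = 65,118,483 / 0.73 = 89,203,402 BTU = 892 therm → 892 × £1.63 = £1,454.02; + 12 × £19.95 standing = £1,693.42
Heat pump: 65,118,483 BTU / 3412 = 19,090 kWh heat; / 4.2 = 4,544 kWh in → × £0.309 = £1,404.12; + 12 × £15.14 standing = £1,585.80
Difference = |£1,693.42 − £1,585.80| = £107.61 ≈ £108

£108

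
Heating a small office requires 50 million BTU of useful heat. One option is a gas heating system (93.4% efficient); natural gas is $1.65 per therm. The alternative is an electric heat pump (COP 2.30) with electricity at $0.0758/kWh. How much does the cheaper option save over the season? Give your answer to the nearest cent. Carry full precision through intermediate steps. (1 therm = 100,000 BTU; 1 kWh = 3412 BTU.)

Heat load = 50 × 10⁶ BTU = 50,000,000 BTU
Gas: input = 50,000,000 / 0.934 = 53,533,191 BTU = 535.3 therm → 535.3 × $1.65 = $883.30
Heat pump: 50,000,000 BTU / 3412 = 14,650 kWh heat; / 2.30 = 6,371 kWh in → × $0.0758 = $482.95
Difference = |$883.30 − $482.95| = $400.35

$400.35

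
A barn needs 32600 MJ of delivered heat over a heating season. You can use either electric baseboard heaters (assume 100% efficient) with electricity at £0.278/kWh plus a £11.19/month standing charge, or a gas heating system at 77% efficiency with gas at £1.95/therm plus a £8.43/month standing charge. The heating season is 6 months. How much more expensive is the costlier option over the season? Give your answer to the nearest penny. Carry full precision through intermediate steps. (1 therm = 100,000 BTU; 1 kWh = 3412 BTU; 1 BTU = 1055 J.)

£1751.70

Heat load = 32600 MJ = 32,600,000,000 J / 1055 = 30,900,474 BTU
Gas: input = 30,900,474 / 0.77 = 40,130,486 BTU = 401.3 therm → 401.3 × £1.95 = £782.54; + 6 × £8.43 standing = £833.12
Electric: 30,900,474 BTU / 3412 = 9,056 kWh → × £0.278 = £2,517.68; + 6 × £11.19 standing = £2,584.82
Difference = |£833.12 − £2,584.82| = £1,751.70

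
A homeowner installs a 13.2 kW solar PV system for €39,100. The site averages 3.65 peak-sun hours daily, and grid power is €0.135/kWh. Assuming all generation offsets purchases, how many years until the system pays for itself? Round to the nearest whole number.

16 years

Daily generation = 13.2 kW × 3.65 h = 48.18 kWh
Annual generation = 48.18 × 365 = 17586 kWh
Annual savings = 17586 × €0.135 = €2,374.07
Payback = €39,100 / €2,374.07 = 16.5 years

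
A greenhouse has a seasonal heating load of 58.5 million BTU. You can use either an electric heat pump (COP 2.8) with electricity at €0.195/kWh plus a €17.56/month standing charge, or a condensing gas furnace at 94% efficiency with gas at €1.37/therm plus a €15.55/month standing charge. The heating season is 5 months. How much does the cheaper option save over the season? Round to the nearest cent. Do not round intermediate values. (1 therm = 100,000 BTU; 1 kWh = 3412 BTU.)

Heat load = 58.5 × 10⁶ BTU = 58,500,000 BTU
Gas: input = 58,500,000 / 0.94 = 62,234,043 BTU = 622.3 therm → 622.3 × €1.37 = €852.61; + 5 × €15.55 standing = €930.36
Heat pump: 58,500,000 BTU / 3412 = 17,150 kWh heat; / 2.8 = 6,123 kWh in → × €0.195 = €1,194.05; + 5 × €17.56 standing = €1,281.85
Difference = |€930.36 − €1,281.85| = €351.50

€351.50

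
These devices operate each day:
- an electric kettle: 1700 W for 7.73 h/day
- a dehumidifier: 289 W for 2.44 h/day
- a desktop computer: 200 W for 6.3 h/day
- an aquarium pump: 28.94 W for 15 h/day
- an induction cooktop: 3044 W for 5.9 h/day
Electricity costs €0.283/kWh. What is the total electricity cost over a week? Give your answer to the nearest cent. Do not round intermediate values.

€66.36

electric kettle: 1700 W × 7.73 h × 7 d = 91,987 Wh = 91.99 kWh
dehumidifier: 289 W × 2.44 h × 7 d = 4,936 Wh = 4.936 kWh
desktop computer: 200 W × 6.3 h × 7 d = 8,820 Wh = 8.82 kWh
aquarium pump: 28.94 W × 15 h × 7 d = 3,039 Wh = 3.039 kWh
induction cooktop: 3044 W × 5.9 h × 7 d = 125,717 Wh = 125.7 kWh
Total energy = 91.99 + 4.936 + 8.82 + 3.039 + 125.7 = 234.5 kWh
Cost = 234.5 kWh × €0.283 = €66.36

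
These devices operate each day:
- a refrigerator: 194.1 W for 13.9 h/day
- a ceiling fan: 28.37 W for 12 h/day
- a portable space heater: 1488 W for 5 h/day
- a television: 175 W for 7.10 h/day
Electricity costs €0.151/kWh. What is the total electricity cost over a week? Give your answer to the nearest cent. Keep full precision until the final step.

€12.39

refrigerator: 194.1 W × 13.9 h × 7 d = 18,886 Wh = 18.89 kWh
ceiling fan: 28.37 W × 12 h × 7 d = 2,383 Wh = 2.383 kWh
portable space heater: 1488 W × 5 h × 7 d = 52,080 Wh = 52.08 kWh
television: 175 W × 7.10 h × 7 d = 8,698 Wh = 8.697 kWh
Total energy = 18.89 + 2.383 + 52.08 + 8.697 = 82.05 kWh
Cost = 82.05 kWh × €0.151 = €12.39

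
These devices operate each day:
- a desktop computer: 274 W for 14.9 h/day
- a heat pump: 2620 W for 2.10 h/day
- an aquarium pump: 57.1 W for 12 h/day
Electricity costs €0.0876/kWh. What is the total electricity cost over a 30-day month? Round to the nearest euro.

desktop computer: 274 W × 14.9 h × 30 d = 122,478 Wh = 122.5 kWh
heat pump: 2620 W × 2.10 h × 30 d = 165,060 Wh = 165.1 kWh
aquarium pump: 57.1 W × 12 h × 30 d = 20,556 Wh = 20.56 kWh
Total energy = 122.5 + 165.1 + 20.56 = 308.1 kWh
Cost = 308.1 kWh × €0.0876 = €26.99 ≈ €27

€27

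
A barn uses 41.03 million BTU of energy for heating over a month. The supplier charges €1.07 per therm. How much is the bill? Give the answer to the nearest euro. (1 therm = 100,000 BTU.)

€439

41.03 million BTU × (10 therm/million BTU) = 410.3 therm
Cost = 410.3 therm × €1.07/therm = €439.02 ≈ €439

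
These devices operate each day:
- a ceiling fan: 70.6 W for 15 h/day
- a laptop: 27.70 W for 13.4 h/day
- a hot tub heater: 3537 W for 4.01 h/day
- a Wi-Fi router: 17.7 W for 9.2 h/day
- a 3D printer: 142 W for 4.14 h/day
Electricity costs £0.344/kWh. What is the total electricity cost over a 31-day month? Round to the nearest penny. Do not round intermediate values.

ceiling fan: 70.6 W × 15 h × 31 d = 32,829 Wh = 32.83 kWh
laptop: 27.70 W × 13.4 h × 31 d = 11,507 Wh = 11.51 kWh
hot tub heater: 3537 W × 4.01 h × 31 d = 439,684 Wh = 439.7 kWh
Wi-Fi router: 17.7 W × 9.2 h × 31 d = 5,048 Wh = 5.048 kWh
3D printer: 142 W × 4.14 h × 31 d = 18,224 Wh = 18.22 kWh
Total energy = 32.83 + 11.51 + 439.7 + 5.048 + 18.22 = 507.3 kWh
Cost = 507.3 kWh × £0.344 = £174.51

£174.51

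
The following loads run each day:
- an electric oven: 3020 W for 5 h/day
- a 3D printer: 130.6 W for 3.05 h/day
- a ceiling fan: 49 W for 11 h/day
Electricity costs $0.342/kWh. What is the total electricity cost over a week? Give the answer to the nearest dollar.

$38

electric oven: 3020 W × 5 h × 7 d = 105,700 Wh = 105.7 kWh
3D printer: 130.6 W × 3.05 h × 7 d = 2,788 Wh = 2.788 kWh
ceiling fan: 49 W × 11 h × 7 d = 3,773 Wh = 3.773 kWh
Total energy = 105.7 + 2.788 + 3.773 = 112.3 kWh
Cost = 112.3 kWh × $0.342 = $38.39 ≈ $38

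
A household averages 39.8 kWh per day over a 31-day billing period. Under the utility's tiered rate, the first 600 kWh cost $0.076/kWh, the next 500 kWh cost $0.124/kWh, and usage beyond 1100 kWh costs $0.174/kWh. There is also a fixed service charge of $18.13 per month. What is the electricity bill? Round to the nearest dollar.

Usage = 39.8 kWh/day × 31 days = 1233.8 kWh
First 600 kWh × $0.076 = $45.60
Next 500 kWh × $0.124 = $62.00
Remaining 133.8 kWh × $0.174 = $23.28
Energy charge = $130.88; + service $18.13 = $149.01 ≈ $149

$149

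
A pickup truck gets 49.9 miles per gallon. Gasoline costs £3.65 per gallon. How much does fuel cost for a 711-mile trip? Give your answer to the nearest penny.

Fuel = 711 mi / 49.9 mpg = 14.25 gal
Cost = 14.25 gal × £3.65/gal = £52.01

£52.01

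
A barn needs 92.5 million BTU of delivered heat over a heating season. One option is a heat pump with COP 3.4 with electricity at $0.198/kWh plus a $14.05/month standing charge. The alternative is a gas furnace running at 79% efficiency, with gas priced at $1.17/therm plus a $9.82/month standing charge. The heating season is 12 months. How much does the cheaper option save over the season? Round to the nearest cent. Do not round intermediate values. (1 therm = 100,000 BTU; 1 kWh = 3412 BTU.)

$259.59

Heat load = 92.5 × 10⁶ BTU = 92,500,000 BTU
Gas: input = 92,500,000 / 0.79 = 117,088,608 BTU = 1,171 therm → 1,171 × $1.17 = $1,369.94; + 12 × $9.82 standing = $1,487.78
Heat pump: 92,500,000 BTU / 3412 = 27,110 kWh heat; / 3.4 = 7,974 kWh in → × $0.198 = $1,578.77; + 12 × $14.05 standing = $1,747.37
Difference = |$1,487.78 − $1,747.37| = $259.59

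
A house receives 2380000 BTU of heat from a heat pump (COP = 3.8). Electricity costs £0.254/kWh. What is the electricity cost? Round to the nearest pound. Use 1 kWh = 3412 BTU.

£47

Heat delivered = 2,380,000 BTU / 3412 = 697.5 kWh
Electrical input = 697.5 kWh / 3.8 = 183.6 kWh
Cost = 183.6 × £0.254/kWh = £46.62 ≈ £47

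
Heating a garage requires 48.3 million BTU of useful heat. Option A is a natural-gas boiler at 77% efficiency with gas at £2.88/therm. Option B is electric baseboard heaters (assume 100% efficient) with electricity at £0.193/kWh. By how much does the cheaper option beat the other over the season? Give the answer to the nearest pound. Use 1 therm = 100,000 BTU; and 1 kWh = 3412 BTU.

£926

Heat load = 48.3 × 10⁶ BTU = 48,300,000 BTU
Gas: input = 48,300,000 / 0.77 = 62,727,273 BTU = 627.3 therm → 627.3 × £2.88 = £1,806.55
Electric: 48,300,000 BTU / 3412 = 14,160 kWh → × £0.193 = £2,732.09
Difference = |£1,806.55 − £2,732.09| = £925.55 ≈ £926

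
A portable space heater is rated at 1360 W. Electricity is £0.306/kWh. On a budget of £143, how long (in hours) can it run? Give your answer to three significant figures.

344 h

Energy budget = £143 / £0.306 per kWh = 467.3 kWh = 467,320 Wh
Runtime = 467,320 Wh / 1360 W = 343.6 h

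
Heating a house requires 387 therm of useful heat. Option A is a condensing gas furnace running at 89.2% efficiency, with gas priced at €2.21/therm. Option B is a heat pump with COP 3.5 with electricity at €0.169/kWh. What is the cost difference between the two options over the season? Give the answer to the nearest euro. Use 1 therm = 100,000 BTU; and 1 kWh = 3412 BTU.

Heat load = 387 therm × 100,000 = 38,700,000 BTU
Gas: input = 38,700,000 / 0.892 = 43,385,650 BTU = 433.9 therm → 433.9 × €2.21 = €958.82
Heat pump: 38,700,000 BTU / 3412 = 11,340 kWh heat; / 3.5 = 3,241 kWh in → × €0.169 = €547.67
Difference = |€958.82 − €547.67| = €411.15 ≈ €411

€411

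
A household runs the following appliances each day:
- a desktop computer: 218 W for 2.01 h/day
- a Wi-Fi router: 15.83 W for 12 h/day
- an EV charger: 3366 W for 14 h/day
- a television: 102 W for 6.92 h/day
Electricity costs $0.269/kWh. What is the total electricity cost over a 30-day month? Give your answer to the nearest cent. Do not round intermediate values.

$391.06

desktop computer: 218 W × 2.01 h × 30 d = 13,145 Wh = 13.15 kWh
Wi-Fi router: 15.83 W × 12 h × 30 d = 5,699 Wh = 5.699 kWh
EV charger: 3366 W × 14 h × 30 d = 1,413,720 Wh = 1,414 kWh
television: 102 W × 6.92 h × 30 d = 21,175 Wh = 21.18 kWh
Total energy = 13.15 + 5.699 + 1,414 + 21.18 = 1,454 kWh
Cost = 1,454 kWh × $0.269 = $391.06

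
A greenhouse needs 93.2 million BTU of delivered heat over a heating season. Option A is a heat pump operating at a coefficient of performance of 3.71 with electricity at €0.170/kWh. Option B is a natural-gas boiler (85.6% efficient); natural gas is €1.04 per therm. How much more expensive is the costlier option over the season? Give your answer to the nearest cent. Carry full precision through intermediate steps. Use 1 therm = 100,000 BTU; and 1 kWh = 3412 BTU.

€119.31

Heat load = 93.2 × 10⁶ BTU = 93,200,000 BTU
Gas: input = 93,200,000 / 0.856 = 108,878,505 BTU = 1,089 therm → 1,089 × €1.04 = €1,132.34
Heat pump: 93,200,000 BTU / 3412 = 27,320 kWh heat; / 3.71 = 7,363 kWh in → × €0.170 = €1,251.65
Difference = |€1,132.34 − €1,251.65| = €119.31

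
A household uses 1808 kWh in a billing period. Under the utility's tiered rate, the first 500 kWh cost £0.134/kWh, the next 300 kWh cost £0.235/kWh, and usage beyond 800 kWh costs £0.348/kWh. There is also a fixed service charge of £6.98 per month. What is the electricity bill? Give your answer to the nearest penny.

First 500 kWh × £0.134 = £67.00
Next 300 kWh × £0.235 = £70.50
Remaining 1008 kWh × £0.348 = £350.78
Energy charge = £488.28; + service £6.98 = £495.26

£495.26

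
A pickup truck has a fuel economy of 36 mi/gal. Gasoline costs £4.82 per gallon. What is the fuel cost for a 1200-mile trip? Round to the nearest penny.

Fuel = 1200 mi / 36 mpg = 33.33 gal
Cost = 33.33 gal × £4.82/gal = £160.67

£160.67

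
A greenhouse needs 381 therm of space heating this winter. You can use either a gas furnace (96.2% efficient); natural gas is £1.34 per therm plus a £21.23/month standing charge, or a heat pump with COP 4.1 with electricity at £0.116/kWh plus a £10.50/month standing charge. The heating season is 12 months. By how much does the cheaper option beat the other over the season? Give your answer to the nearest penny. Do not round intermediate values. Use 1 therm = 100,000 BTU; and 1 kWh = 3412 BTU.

£343.54

Heat load = 381 therm × 100,000 = 38,100,000 BTU
Gas: input = 38,100,000 / 0.962 = 39,604,990 BTU = 396 therm → 396 × £1.34 = £530.71; + 12 × £21.23 standing = £785.47
Heat pump: 38,100,000 BTU / 3412 = 11,170 kWh heat; / 4.1 = 2,724 kWh in → × £0.116 = £315.93; + 12 × £10.50 standing = £441.93
Difference = |£785.47 − £441.93| = £343.54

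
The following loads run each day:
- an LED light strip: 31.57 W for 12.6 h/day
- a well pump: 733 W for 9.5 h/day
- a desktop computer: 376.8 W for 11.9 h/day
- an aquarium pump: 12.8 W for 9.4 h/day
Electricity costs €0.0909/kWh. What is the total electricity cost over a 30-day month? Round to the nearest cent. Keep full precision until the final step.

€32.63

LED light strip: 31.57 W × 12.6 h × 30 d = 11,933 Wh = 11.93 kWh
well pump: 733 W × 9.5 h × 30 d = 208,905 Wh = 208.9 kWh
desktop computer: 376.8 W × 11.9 h × 30 d = 134,518 Wh = 134.5 kWh
aquarium pump: 12.8 W × 9.4 h × 30 d = 3,610 Wh = 3.61 kWh
Total energy = 11.93 + 208.9 + 134.5 + 3.61 = 359 kWh
Cost = 359 kWh × €0.0909 = €32.63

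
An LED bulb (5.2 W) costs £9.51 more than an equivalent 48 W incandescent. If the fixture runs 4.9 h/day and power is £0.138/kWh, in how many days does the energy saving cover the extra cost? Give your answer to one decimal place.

328.6 days

Power saved = 48 − 5.2 = 42.8 W
Daily energy saved = 42.8 W × 4.9 h = 209.7 Wh = 0.20972 kWh
Daily savings = 0.20972 × £0.138 = £0.0289
Payback = £9.51 / £0.0289 per day = 328.6 days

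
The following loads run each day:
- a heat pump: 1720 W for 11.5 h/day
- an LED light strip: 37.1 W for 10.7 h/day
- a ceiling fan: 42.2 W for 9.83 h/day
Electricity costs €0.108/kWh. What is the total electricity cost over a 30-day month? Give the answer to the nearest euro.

€67

heat pump: 1720 W × 11.5 h × 30 d = 593,400 Wh = 593.4 kWh
LED light strip: 37.1 W × 10.7 h × 30 d = 11,909 Wh = 11.91 kWh
ceiling fan: 42.2 W × 9.83 h × 30 d = 12,445 Wh = 12.44 kWh
Total energy = 593.4 + 11.91 + 12.44 = 617.8 kWh
Cost = 617.8 kWh × €0.108 = €66.72 ≈ €67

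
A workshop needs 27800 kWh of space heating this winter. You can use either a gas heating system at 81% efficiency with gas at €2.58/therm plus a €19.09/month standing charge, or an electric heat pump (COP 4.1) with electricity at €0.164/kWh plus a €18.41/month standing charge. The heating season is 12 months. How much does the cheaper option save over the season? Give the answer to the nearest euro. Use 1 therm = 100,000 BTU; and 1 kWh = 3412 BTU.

Heat load = 27800 kWh × 3412 = 94,853,600 BTU
Gas: input = 94,853,600 / 0.81 = 117,103,210 BTU = 1,171 therm → 1,171 × €2.58 = €3,021.26; + 12 × €19.09 standing = €3,250.34
Heat pump: 94,853,600 BTU / 3412 = 27,800 kWh heat; / 4.1 = 6,780 kWh in → × €0.164 = €1,112.00; + 12 × €18.41 standing = €1,332.92
Difference = |€3,250.34 − €1,332.92| = €1,917.42 ≈ €1917

€1917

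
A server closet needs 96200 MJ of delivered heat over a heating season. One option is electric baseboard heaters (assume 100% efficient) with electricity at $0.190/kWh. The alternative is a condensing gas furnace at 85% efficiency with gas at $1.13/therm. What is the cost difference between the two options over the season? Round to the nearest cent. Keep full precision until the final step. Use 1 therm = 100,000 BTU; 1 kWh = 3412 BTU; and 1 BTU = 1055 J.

Heat load = 96200 MJ = 96,200,000,000 J / 1055 = 91,184,834 BTU
Gas: input = 91,184,834 / 0.850 = 107,276,275 BTU = 1,073 therm → 1,073 × $1.13 = $1,212.22
Electric: 91,184,834 BTU / 3412 = 26,720 kWh → × $0.190 = $5,077.70
Difference = |$1,212.22 − $5,077.70| = $3,865.48

$3865.48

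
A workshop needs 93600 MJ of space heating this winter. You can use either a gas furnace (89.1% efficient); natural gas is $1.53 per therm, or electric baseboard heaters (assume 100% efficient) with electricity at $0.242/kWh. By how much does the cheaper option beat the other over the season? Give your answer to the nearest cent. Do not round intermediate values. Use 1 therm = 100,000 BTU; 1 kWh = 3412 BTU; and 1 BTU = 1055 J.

$4769.11

Heat load = 93600 MJ = 93,600,000,000 J / 1055 = 88,720,379 BTU
Gas: input = 88,720,379 / 0.891 = 99,573,938 BTU = 995.7 therm → 995.7 × $1.53 = $1,523.48
Electric: 88,720,379 BTU / 3412 = 26,000 kWh → × $0.242 = $6,292.59
Difference = |$1,523.48 − $6,292.59| = $4,769.11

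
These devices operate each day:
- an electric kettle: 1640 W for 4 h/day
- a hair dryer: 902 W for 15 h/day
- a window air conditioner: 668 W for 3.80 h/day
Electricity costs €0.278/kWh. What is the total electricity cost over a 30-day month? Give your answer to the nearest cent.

€188.72

electric kettle: 1640 W × 4 h × 30 d = 196,800 Wh = 196.8 kWh
hair dryer: 902 W × 15 h × 30 d = 405,900 Wh = 405.9 kWh
window air conditioner: 668 W × 3.80 h × 30 d = 76,152 Wh = 76.15 kWh
Total energy = 196.8 + 405.9 + 76.15 = 678.9 kWh
Cost = 678.9 kWh × €0.278 = €188.72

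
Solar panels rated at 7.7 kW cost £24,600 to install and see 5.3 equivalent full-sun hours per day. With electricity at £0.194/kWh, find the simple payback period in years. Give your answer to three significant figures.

8.51 years

Daily generation = 7.7 kW × 5.3 h = 40.81 kWh
Annual generation = 40.81 × 365 = 14896 kWh
Annual savings = 14896 × £0.194 = £2,889.76
Payback = £24,600 / £2,889.76 = 8.51 years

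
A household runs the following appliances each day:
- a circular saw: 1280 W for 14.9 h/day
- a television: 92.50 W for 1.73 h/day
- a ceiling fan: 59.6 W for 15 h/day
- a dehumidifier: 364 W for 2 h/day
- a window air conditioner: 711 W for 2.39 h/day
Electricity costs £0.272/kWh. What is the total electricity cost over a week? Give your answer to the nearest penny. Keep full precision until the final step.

£42.94

circular saw: 1280 W × 14.9 h × 7 d = 133,504 Wh = 133.5 kWh
television: 92.50 W × 1.73 h × 7 d = 1,120 Wh = 1.12 kWh
ceiling fan: 59.6 W × 15 h × 7 d = 6,258 Wh = 6.258 kWh
dehumidifier: 364 W × 2 h × 7 d = 5,096 Wh = 5.096 kWh
window air conditioner: 711 W × 2.39 h × 7 d = 11,895 Wh = 11.9 kWh
Total energy = 133.5 + 1.12 + 6.258 + 5.096 + 11.9 = 157.9 kWh
Cost = 157.9 kWh × £0.272 = £42.94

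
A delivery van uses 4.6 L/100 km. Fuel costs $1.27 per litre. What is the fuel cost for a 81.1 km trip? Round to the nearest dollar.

Fuel = 4.6 L/100 km × 81.1 km / 100 = 3.731 L
Cost = 3.731 L × $1.27/L = $4.74 ≈ $5

$5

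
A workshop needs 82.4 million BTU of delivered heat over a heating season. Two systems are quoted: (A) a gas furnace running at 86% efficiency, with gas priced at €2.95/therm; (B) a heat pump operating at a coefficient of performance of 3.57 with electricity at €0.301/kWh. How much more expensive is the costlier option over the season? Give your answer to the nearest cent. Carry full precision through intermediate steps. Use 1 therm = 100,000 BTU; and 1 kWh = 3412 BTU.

Heat load = 82.4 × 10⁶ BTU = 82,400,000 BTU
Gas: input = 82,400,000 / 0.86 = 95,813,953 BTU = 958.1 therm → 958.1 × €2.95 = €2,826.51
Heat pump: 82,400,000 BTU / 3412 = 24,150 kWh heat; / 3.57 = 6,765 kWh in → × €0.301 = €2,036.18
Difference = |€2,826.51 − €2,036.18| = €790.33

€790.33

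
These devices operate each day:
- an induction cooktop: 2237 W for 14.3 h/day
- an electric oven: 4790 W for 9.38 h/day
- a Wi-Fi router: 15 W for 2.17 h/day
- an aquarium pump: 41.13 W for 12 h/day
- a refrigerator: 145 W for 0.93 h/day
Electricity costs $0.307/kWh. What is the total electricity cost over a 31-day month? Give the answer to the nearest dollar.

$738

induction cooktop: 2237 W × 14.3 h × 31 d = 991,662 Wh = 991.7 kWh
electric oven: 4790 W × 9.38 h × 31 d = 1,392,836 Wh = 1,393 kWh
Wi-Fi router: 15 W × 2.17 h × 31 d = 1,009 Wh = 1.009 kWh
aquarium pump: 41.13 W × 12 h × 31 d = 15,300 Wh = 15.3 kWh
refrigerator: 145 W × 0.93 h × 31 d = 4,180 Wh = 4.18 kWh
Total energy = 991.7 + 1,393 + 1.009 + 15.3 + 4.18 = 2,405 kWh
Cost = 2,405 kWh × $0.307 = $738.33 ≈ $738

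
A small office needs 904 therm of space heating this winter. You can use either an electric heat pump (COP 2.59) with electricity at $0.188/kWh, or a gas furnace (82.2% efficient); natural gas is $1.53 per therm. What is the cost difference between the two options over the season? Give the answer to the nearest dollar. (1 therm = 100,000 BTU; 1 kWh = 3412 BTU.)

$241

Heat load = 904 therm × 100,000 = 90,400,000 BTU
Gas: input = 90,400,000 / 0.822 = 109,975,669 BTU = 1,100 therm → 1,100 × $1.53 = $1,682.63
Heat pump: 90,400,000 BTU / 3412 = 26,490 kWh heat; / 2.59 = 10,230 kWh in → × $0.188 = $1,923.17
Difference = |$1,682.63 − $1,923.17| = $240.54 ≈ $241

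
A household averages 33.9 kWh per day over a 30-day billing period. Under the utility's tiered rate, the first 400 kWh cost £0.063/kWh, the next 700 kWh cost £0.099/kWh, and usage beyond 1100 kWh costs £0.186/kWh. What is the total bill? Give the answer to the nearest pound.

Usage = 33.9 kWh/day × 30 days = 1017 kWh
First 400 kWh × £0.063 = £25.20
Next 617 kWh × £0.099 = £61.08
Remaining tier: 0 kWh (not reached)
Total = £86.28 ≈ £86

£86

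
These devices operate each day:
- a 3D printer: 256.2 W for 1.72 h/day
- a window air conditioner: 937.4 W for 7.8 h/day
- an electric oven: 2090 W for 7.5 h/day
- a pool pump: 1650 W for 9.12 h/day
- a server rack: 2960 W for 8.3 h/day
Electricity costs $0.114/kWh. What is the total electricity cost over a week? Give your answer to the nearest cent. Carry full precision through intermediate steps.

$50.31

3D printer: 256.2 W × 1.72 h × 7 d = 3,085 Wh = 3.085 kWh
window air conditioner: 937.4 W × 7.8 h × 7 d = 51,182 Wh = 51.18 kWh
electric oven: 2090 W × 7.5 h × 7 d = 109,725 Wh = 109.7 kWh
pool pump: 1650 W × 9.12 h × 7 d = 105,336 Wh = 105.3 kWh
server rack: 2960 W × 8.3 h × 7 d = 171,976 Wh = 172 kWh
Total energy = 3.085 + 51.18 + 109.7 + 105.3 + 172 = 441.3 kWh
Cost = 441.3 kWh × $0.114 = $50.31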